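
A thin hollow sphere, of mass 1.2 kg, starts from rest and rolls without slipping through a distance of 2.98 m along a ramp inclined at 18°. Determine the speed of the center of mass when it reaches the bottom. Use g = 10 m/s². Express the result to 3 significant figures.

With I = (2/3)MR², the ratio k = I/(MR²) is 2/3.
Since it rolls without slipping, ω = v/R and KE = ½Mv² + ½Iω² = ½(1+k)Mv² = (5/6)Mv².
The vertical drop is h = L sinθ = 2.98 × sin18° = 0.9209 m.
Setting Mgh = (5/6)Mv² gives v = √(2gh/(1+k)) = √(2·10·0.9209/1.667) ≈ 3.32 m/s.

v ≈ 3.32 m/s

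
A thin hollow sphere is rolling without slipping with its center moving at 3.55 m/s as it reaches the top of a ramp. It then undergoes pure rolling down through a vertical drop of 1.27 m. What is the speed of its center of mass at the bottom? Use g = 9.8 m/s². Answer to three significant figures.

v ≈ 5.25 m/s

Here I = (2/3)MR², so the shape factor k = I/(MR²) = 2/3.
The rolling condition ω = v/R makes the rotational term ½I(v/R)² = ½kMv², so KE_total = ½(1+k)Mv² = (5/6)Mv².
Energy conservation: (5/6)Mv₀² + Mgh = (5/6)Mv², so v² = v₀² + 2gh/(1+k).
v = √(3.55² + 2×9.8×1.27/1.667) = √27.54 ≈ 5.25 m/s.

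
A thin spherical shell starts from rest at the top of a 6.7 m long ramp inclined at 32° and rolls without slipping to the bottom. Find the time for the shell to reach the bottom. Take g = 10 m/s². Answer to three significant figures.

t ≈ 2.05 s

For this body I = (2/3)MR², i.e. k = I/(MR²) = 2/3.
Translational: Mg sinθ − f = Ma. Rotational about the CM: fR = Iα = kMRa, so f = kMa.
Hence a = g sinθ/(1+k) = 10×sin32°/1.667 = 3.18 m/s².
With constant a from rest, t = √(2L/a) = √(2·6.7/3.18) ≈ 2.05 s.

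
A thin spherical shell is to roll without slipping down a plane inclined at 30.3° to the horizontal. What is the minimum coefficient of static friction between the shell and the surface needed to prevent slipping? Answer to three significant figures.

μ_min ≈ 0.234

The moment of inertia is (2/3)MR², giving k ≡ I/(MR²) = 2/3.
Along the incline Mg sinθ − f = Ma, and torque about the center fR = Iα = kMR²(a/R) gives f = kMa.
These give a = g sinθ/(1+k) and the required friction f = kMg sinθ/(1+k).
With N = Mg cosθ, the no-slip condition f ≤ μN gives μ_min = f/N = k tanθ/(1+k).
μ_min = (2/3) × tan30.3° / 1.667 ≈ 0.234.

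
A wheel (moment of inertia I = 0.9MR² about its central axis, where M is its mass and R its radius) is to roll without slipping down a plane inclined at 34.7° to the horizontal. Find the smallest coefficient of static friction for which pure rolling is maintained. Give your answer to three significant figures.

μ_min ≈ 0.328

For this body I = 0.9MR², i.e. k = I/(MR²) = 0.9.
Along the incline Mg sinθ − f = Ma, and torque about the center fR = Iα = kMR²(a/R) gives f = kMa.
These give a = g sinθ/(1+k) and the required friction f = kMg sinθ/(1+k).
The normal force is N = Mg cosθ, so μ_min = f/N = k tanθ/(1+k).
μ_min = 0.9 × tan34.7° / 1.9 ≈ 0.328.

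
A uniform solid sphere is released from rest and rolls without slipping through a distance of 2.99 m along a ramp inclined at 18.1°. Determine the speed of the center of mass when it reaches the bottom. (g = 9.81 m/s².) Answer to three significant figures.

v ≈ 3.61 m/s

For this body I = (2/5)MR², i.e. k = I/(MR²) = 0.4.
Pure rolling means v = ωR; then KE = ½Mv² + ½I(v/R)² = ½(1+k)Mv² = (7/10)Mv².
The vertical drop is h = L sinθ = 2.99 × sin18.1° = 0.9289 m.
Energy conservation: Mgh = (7/10)Mv², so v = √(2gh/(1+k)) = √(2 × 9.81 × 0.9289 / 1.4) ≈ 3.61 m/s.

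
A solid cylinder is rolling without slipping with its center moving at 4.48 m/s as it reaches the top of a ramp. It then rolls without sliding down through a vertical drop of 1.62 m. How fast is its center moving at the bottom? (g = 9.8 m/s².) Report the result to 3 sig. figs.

With I = (1/2)MR², the ratio k = I/(MR²) is 0.5.
The rolling condition ω = v/R makes the rotational term ½I(v/R)² = ½kMv², so KE_total = ½(1+k)Mv² = (3/4)Mv².
Energy conservation: (3/4)Mv₀² + Mgh = (3/4)Mv², so v² = v₀² + 2gh/(1+k).
v = √(4.48² + 2×9.8×1.62/1.5) = √41.24 ≈ 6.42 m/s.

v ≈ 6.42 m/s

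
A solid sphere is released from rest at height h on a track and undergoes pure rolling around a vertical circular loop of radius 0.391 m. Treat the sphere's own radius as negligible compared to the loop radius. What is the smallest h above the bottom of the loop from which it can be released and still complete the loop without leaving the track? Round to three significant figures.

h_min ≈ 1.06 m

With I = (2/5)MR², the ratio k = I/(MR²) is 0.4.
At the top of the loop, the minimum-contact condition is Mg = Mv_top²/r, so v_top² = gr.
With ω = v/R, the kinetic energy at speed v is ½(1+k)Mv² = (7/10)Mv².
Energy conservation from release (height h) to the top (height 2r): Mgh = Mg(2r) + (7/10)M·gr.
Thus h_min = 2r + (1+k)r/2 = r(2 + 1.4/2) = 0.391 × 2.7 ≈ 1.06 m.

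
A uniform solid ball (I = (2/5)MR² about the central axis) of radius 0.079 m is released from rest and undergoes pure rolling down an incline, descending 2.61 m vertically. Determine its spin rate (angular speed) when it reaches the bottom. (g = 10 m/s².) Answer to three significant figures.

ω ≈ 77.3 rad/s

The moment of inertia is (2/5)MR², giving k ≡ I/(MR²) = 0.4.
Rolling without slipping gives ω = v/R, so the total kinetic energy is ½Mv² + ½Iω² = ½(1+k)Mv² = (7/10)Mv².
Energy conservation Mgh = ½(1+k)Mv² gives v = √(2gh/(1+k)) = √(2 × 10 × 2.61 / 1.4) = 6.106 m/s.
The angular speed follows from ω = v/R = 6.106/0.079 ≈ 77.3 rad/s.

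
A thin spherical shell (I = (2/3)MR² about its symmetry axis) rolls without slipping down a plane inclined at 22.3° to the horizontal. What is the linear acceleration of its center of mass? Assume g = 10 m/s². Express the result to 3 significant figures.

a ≈ 2.28 m/s²

For this body I = (2/3)MR², i.e. k = I/(MR²) = 2/3.
Newton's second law down the slope: Mg sinθ − f = Ma. The torque equation fR = Iα (with α = a/R) gives f = kMa.
Eliminating f: Mg sinθ = (1+k)Ma, so a = g sinθ/(1+k) = 10 × sin22.3° / 1.667 ≈ 2.28 m/s².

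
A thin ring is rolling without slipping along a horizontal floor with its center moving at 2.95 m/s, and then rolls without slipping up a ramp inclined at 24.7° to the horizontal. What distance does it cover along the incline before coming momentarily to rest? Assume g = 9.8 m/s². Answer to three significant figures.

The moment of inertia is MR², giving k ≡ I/(MR²) = 1.
The rolling condition ω = v/R makes the rotational term ½I(v/R)² = ½kMv², so KE_total = ½(1+k)Mv² = Mv².
Setting this equal to Mgh gives the vertical rise h = (1+k)v₀²/(2g) = 2×2.95²/(2×9.8) = 0.888 m.
The distance along the slope is d = h/sinθ = 0.888/sin24.7° ≈ 2.13 m.

d ≈ 2.13 m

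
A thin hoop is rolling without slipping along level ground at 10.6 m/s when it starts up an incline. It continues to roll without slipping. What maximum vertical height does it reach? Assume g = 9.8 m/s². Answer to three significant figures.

h ≈ 11.5 m

With I = MR², the ratio k = I/(MR²) is 1.
Rolling without slipping gives ω = v/R, so the total kinetic energy is ½Mv² + ½Iω² = ½(1+k)Mv² = Mv².
At the top the kinetic energy is zero, so Mv₀² = Mgh.
Thus h = (1+k)v₀²/(2g) = 2 × 10.6² / (2 × 9.8) ≈ 11.5 m.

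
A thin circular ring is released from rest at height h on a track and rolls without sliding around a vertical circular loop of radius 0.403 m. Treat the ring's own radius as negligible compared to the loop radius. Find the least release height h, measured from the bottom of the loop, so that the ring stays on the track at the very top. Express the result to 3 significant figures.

With I = MR², the ratio k = I/(MR²) is 1.
At the top of the loop, the minimum-contact condition is Mg = Mv_top²/r, so v_top² = gr.
With ω = v/R, the kinetic energy at speed v is ½(1+k)Mv² = Mv².
Energy conservation from release (height h) to the top (height 2r): Mgh = Mg(2r) + M·gr.
Thus h_min = 2r + (1+k)r/2 = r(2 + 2/2) = 0.403 × 3 ≈ 1.21 m.

h_min ≈ 1.21 m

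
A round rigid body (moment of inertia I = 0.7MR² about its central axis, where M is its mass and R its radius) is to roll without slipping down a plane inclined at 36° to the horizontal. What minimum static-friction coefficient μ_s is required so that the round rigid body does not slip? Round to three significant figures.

Here I = 0.7MR², so the shape factor k = I/(MR²) = 0.7.
Translational: Mg sinθ − f = Ma. Rotational about the CM: fR = Iα = kMRa, so f = kMa.
These give a = g sinθ/(1+k) and the required friction f = kMg sinθ/(1+k).
The normal force is N = Mg cosθ, so μ_min = f/N = k tanθ/(1+k).
μ_min = 0.7 × tan36° / 1.7 ≈ 0.299.

μ_min ≈ 0.299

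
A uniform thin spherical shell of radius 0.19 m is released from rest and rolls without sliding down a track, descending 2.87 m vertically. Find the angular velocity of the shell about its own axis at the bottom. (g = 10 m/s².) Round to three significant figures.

For this body I = (2/3)MR², i.e. k = I/(MR²) = 2/3.
Rolling without slipping gives ω = v/R, so the total kinetic energy is ½Mv² + ½Iω² = ½(1+k)Mv² = (5/6)Mv².
Energy conservation Mgh = ½(1+k)Mv² gives v = √(2gh/(1+k)) = √(2 × 10 × 2.87 / 1.667) = 5.869 m/s.
The angular speed follows from ω = v/R = 5.869/0.19 ≈ 30.9 rad/s.

ω ≈ 30.9 rad/s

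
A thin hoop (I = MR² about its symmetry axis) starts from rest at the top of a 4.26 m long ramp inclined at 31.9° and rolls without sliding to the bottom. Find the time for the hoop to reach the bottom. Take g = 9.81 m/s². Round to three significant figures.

t ≈ 1.81 s

Here I = MR², so the shape factor k = I/(MR²) = 1.
Newton's second law down the slope: Mg sinθ − f = Ma. The torque equation fR = Iα (with α = a/R) gives f = kMa.
Hence a = g sinθ/(1+k) = 9.81×sin31.9°/2 = 2.592 m/s².
Starting from rest, L = ½at², so t = √(2L/a) = √(2×4.26/2.592) ≈ 1.81 s.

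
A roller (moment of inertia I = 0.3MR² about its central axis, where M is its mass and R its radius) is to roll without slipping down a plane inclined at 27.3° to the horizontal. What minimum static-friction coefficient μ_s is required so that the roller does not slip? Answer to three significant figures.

Here I = 0.3MR², so the shape factor k = I/(MR²) = 0.3.
Along the incline Mg sinθ − f = Ma, and torque about the center fR = Iα = kMR²(a/R) gives f = kMa.
These give a = g sinθ/(1+k) and the required friction f = kMg sinθ/(1+k).
The normal force is N = Mg cosθ, so μ_min = f/N = k tanθ/(1+k).
μ_min = 0.3 × tan27.3° / 1.3 ≈ 0.119.

μ_min ≈ 0.119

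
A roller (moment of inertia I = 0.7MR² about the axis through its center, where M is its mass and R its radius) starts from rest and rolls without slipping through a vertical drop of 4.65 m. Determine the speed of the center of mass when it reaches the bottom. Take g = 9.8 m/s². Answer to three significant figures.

With I = 0.7MR², the ratio k = I/(MR²) is 0.7.
The rolling condition ω = v/R makes the rotational term ½I(v/R)² = ½kMv², so KE_total = ½(1+k)Mv² = (17/20)Mv².
Energy conservation: Mgh = (17/20)Mv², so v = √(2gh/(1+k)) = √(2 × 9.8 × 4.65 / 1.7) ≈ 7.32 m/s.

v ≈ 7.32 m/s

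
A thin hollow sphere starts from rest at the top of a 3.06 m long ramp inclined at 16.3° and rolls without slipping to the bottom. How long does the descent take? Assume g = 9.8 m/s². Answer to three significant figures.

The moment of inertia is (2/3)MR², giving k ≡ I/(MR²) = 2/3.
Translational: Mg sinθ − f = Ma. Rotational about the CM: fR = Iα = kMRa, so f = kMa.
Hence a = g sinθ/(1+k) = 9.8×sin16.3°/1.667 = 1.65 m/s².
With constant a from rest, t = √(2L/a) = √(2·3.06/1.65) ≈ 1.93 s.

t ≈ 1.93 s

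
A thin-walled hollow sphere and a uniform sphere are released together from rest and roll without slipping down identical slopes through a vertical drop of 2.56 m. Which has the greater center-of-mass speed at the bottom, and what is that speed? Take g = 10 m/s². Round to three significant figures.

the uniform sphere, at v ≈ 6.05 m/s

For rolling without slipping, Mgh = ½(1+k)Mv² where k = I/(MR²), so v = √(2gh/(1+k)).
Thin-walled hollow sphere: k = 2/3, giving v = √(2×10×2.56/1.667) = 5.543 m/s.
Uniform sphere: k = 0.4, giving v = √(2×10×2.56/1.4) = 6.047 m/s.
The smaller k wins: the uniform sphere, at ≈ 6.05 m/s.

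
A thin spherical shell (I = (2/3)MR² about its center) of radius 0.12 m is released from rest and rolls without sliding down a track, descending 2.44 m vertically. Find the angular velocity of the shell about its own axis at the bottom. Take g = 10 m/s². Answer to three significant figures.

ω ≈ 45.1 rad/s

For this body I = (2/3)MR², i.e. k = I/(MR²) = 2/3.
The rolling condition ω = v/R makes the rotational term ½I(v/R)² = ½kMv², so KE_total = ½(1+k)Mv² = (5/6)Mv².
Energy conservation Mgh = ½(1+k)Mv² gives v = √(2gh/(1+k)) = √(2 × 10 × 2.44 / 1.667) = 5.411 m/s.
Then ω = v/R = 5.411 / 0.12 ≈ 45.1 rad/s.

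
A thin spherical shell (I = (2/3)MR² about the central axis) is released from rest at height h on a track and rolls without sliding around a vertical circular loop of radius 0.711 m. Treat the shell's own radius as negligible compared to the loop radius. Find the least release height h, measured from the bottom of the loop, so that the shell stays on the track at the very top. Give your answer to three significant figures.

The moment of inertia is (2/3)MR², giving k ≡ I/(MR²) = 2/3.
At the top, contact is just lost when gravity alone supplies the centripetal force: Mg = Mv_top²/r, i.e. v_top² = gr.
With ω = v/R, the kinetic energy at speed v is ½(1+k)Mv² = (5/6)Mv².
Energy conservation from release (height h) to the top (height 2r): Mgh = Mg(2r) + (5/6)M·gr.
Thus h_min = 2r + (1+k)r/2 = r(2 + 1.667/2) = 0.711 × 2.833 ≈ 2.01 m.

h_min ≈ 2.01 m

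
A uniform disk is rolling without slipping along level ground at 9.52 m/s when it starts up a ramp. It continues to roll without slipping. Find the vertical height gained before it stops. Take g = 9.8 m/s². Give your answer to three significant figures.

The moment of inertia is (1/2)MR², giving k ≡ I/(MR²) = 0.5.
Pure rolling means v = ωR; then KE = ½Mv² + ½I(v/R)² = ½(1+k)Mv² = (3/4)Mv².
At the top the kinetic energy is zero, so (3/4)Mv₀² = Mgh.
Thus h = (1+k)v₀²/(2g) = 1.5 × 9.52² / (2 × 9.8) ≈ 6.94 m.

h ≈ 6.94 m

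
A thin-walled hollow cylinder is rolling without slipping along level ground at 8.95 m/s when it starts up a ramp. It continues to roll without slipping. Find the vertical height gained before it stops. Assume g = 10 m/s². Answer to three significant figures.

h ≈ 8.01 m

Here I = MR², so the shape factor k = I/(MR²) = 1.
The rolling condition ω = v/R makes the rotational term ½I(v/R)² = ½kMv², so KE_total = ½(1+k)Mv² = Mv².
All of this converts to potential energy at the highest point: Mv₀² = Mgh.
Thus h = (1+k)v₀²/(2g) = 2 × 8.95² / (2 × 10) ≈ 8.01 m.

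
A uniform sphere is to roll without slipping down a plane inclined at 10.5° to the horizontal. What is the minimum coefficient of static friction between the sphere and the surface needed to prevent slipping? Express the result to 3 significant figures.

The moment of inertia is (2/5)MR², giving k ≡ I/(MR²) = 0.4.
Newton's second law down the slope: Mg sinθ − f = Ma. The torque equation fR = Iα (with α = a/R) gives f = kMa.
These give a = g sinθ/(1+k) and the required friction f = kMg sinθ/(1+k).
With N = Mg cosθ, the no-slip condition f ≤ μN gives μ_min = f/N = k tanθ/(1+k).
μ_min = 0.4 × tan10.5° / 1.4 ≈ 0.0530.

μ_min ≈ 0.0530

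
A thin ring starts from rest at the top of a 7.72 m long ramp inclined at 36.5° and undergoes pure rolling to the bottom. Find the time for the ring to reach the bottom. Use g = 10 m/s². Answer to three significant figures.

Here I = MR², so the shape factor k = I/(MR²) = 1.
Along the incline Mg sinθ − f = Ma, and torque about the center fR = Iα = kMR²(a/R) gives f = kMa.
Hence a = g sinθ/(1+k) = 10×sin36.5°/2 = 2.974 m/s².
Starting from rest, L = ½at², so t = √(2L/a) = √(2×7.72/2.974) ≈ 2.28 s.

t ≈ 2.28 s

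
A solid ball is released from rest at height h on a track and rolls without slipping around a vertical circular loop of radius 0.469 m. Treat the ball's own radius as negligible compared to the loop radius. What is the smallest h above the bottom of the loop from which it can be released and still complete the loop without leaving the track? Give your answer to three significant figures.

With I = (2/5)MR², the ratio k = I/(MR²) is 0.4.
At the top, contact is just lost when gravity alone supplies the centripetal force: Mg = Mv_top²/r, i.e. v_top² = gr.
With ω = v/R, the kinetic energy at speed v is ½(1+k)Mv² = (7/10)Mv².
Energy conservation from release (height h) to the top (height 2r): Mgh = Mg(2r) + (7/10)M·gr.
Thus h_min = 2r + (1+k)r/2 = r(2 + 1.4/2) = 0.469 × 2.7 ≈ 1.27 m.

h_min ≈ 1.27 m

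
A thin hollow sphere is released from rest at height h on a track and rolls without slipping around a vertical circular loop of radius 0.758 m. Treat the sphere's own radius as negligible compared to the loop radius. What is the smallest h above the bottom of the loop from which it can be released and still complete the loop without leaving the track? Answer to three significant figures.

h_min ≈ 2.15 m

With I = (2/3)MR², the ratio k = I/(MR²) is 2/3.
At the top of the loop, the minimum-contact condition is Mg = Mv_top²/r, so v_top² = gr.
With ω = v/R, the kinetic energy at speed v is ½(1+k)Mv² = (5/6)Mv².
Energy conservation from release (height h) to the top (height 2r): Mgh = Mg(2r) + (5/6)M·gr.
Thus h_min = 2r + (1+k)r/2 = r(2 + 1.667/2) = 0.758 × 2.833 ≈ 2.15 m.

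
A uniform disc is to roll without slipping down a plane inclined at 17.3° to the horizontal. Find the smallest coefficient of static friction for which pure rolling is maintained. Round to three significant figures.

μ_min ≈ 0.104

With I = (1/2)MR², the ratio k = I/(MR²) is 0.5.
Along the incline Mg sinθ − f = Ma, and torque about the center fR = Iα = kMR²(a/R) gives f = kMa.
These give a = g sinθ/(1+k) and the required friction f = kMg sinθ/(1+k).
With N = Mg cosθ, the no-slip condition f ≤ μN gives μ_min = f/N = k tanθ/(1+k).
μ_min = 0.5 × tan17.3° / 1.5 ≈ 0.104.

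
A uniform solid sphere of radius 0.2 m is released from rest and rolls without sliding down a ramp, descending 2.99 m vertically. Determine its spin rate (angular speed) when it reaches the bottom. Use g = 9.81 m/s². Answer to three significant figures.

The moment of inertia is (2/5)MR², giving k ≡ I/(MR²) = 0.4.
Pure rolling means v = ωR; then KE = ½Mv² + ½I(v/R)² = ½(1+k)Mv² = (7/10)Mv².
Energy conservation Mgh = ½(1+k)Mv² gives v = √(2gh/(1+k)) = √(2 × 9.81 × 2.99 / 1.4) = 6.473 m/s.
Then ω = v/R = 6.473 / 0.2 ≈ 32.4 rad/s.

ω ≈ 32.4 rad/s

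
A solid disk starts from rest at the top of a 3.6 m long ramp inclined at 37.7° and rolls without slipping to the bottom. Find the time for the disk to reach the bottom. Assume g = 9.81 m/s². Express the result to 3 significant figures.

Here I = (1/2)MR², so the shape factor k = I/(MR²) = 0.5.
Newton's second law down the slope: Mg sinθ − f = Ma. The torque equation fR = Iα (with α = a/R) gives f = kMa.
Hence a = g sinθ/(1+k) = 9.81×sin37.7°/1.5 = 3.999 m/s².
With constant a from rest, t = √(2L/a) = √(2·3.6/3.999) ≈ 1.34 s.

t ≈ 1.34 s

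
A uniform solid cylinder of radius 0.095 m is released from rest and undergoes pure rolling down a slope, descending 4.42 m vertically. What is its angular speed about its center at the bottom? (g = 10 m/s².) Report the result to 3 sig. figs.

With I = (1/2)MR², the ratio k = I/(MR²) is 0.5.
The rolling condition ω = v/R makes the rotational term ½I(v/R)² = ½kMv², so KE_total = ½(1+k)Mv² = (3/4)Mv².
Energy conservation Mgh = ½(1+k)Mv² gives v = √(2gh/(1+k)) = √(2 × 10 × 4.42 / 1.5) = 7.677 m/s.
Then ω = v/R = 7.677 / 0.095 ≈ 80.8 rad/s.

ω ≈ 80.8 rad/s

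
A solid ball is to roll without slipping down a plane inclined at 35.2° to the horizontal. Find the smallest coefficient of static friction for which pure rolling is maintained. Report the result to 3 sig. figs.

For this body I = (2/5)MR², i.e. k = I/(MR²) = 0.4.
Newton's second law down the slope: Mg sinθ − f = Ma. The torque equation fR = Iα (with α = a/R) gives f = kMa.
These give a = g sinθ/(1+k) and the required friction f = kMg sinθ/(1+k).
The normal force is N = Mg cosθ, so μ_min = f/N = k tanθ/(1+k).
μ_min = 0.4 × tan35.2° / 1.4 ≈ 0.202.

μ_min ≈ 0.202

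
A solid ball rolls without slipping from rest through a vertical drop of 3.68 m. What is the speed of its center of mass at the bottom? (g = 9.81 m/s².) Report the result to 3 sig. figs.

v ≈ 7.18 m/s

For this body I = (2/5)MR², i.e. k = I/(MR²) = 0.4.
Pure rolling means v = ωR; then KE = ½Mv² + ½I(v/R)² = ½(1+k)Mv² = (7/10)Mv².
Setting Mgh = (7/10)Mv² gives v = √(2gh/(1+k)) = √(2·9.81·3.68/1.4) ≈ 7.18 m/s.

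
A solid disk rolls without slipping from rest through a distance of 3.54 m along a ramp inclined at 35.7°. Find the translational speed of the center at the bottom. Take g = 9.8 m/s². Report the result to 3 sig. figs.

The moment of inertia is (1/2)MR², giving k ≡ I/(MR²) = 0.5.
Since it rolls without slipping, ω = v/R and KE = ½Mv² + ½Iω² = ½(1+k)Mv² = (3/4)Mv².
The vertical drop is h = L sinθ = 3.54 × sin35.7° = 2.066 m.
Energy conservation: Mgh = (3/4)Mv², so v = √(2gh/(1+k)) = √(2 × 9.8 × 2.066 / 1.5) ≈ 5.20 m/s.

v ≈ 5.20 m/s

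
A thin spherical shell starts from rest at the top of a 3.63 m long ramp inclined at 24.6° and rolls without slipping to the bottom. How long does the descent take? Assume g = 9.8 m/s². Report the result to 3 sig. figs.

t ≈ 1.72 s

For this body I = (2/3)MR², i.e. k = I/(MR²) = 2/3.
Along the incline Mg sinθ − f = Ma, and torque about the center fR = Iα = kMR²(a/R) gives f = kMa.
Hence a = g sinθ/(1+k) = 9.8×sin24.6°/1.667 = 2.448 m/s².
Starting from rest, L = ½at², so t = √(2L/a) = √(2×3.63/2.448) ≈ 1.72 s.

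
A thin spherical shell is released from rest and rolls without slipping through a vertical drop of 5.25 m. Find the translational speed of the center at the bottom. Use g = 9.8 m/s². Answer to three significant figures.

With I = (2/3)MR², the ratio k = I/(MR²) is 2/3.
Since it rolls without slipping, ω = v/R and KE = ½Mv² + ½Iω² = ½(1+k)Mv² = (5/6)Mv².
Setting Mgh = (5/6)Mv² gives v = √(2gh/(1+k)) = √(2·9.8·5.25/1.667) ≈ 7.86 m/s.

v ≈ 7.86 m/s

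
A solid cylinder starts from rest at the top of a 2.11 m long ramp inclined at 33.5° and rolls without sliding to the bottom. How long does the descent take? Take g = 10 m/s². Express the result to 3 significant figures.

t ≈ 1.07 s

With I = (1/2)MR², the ratio k = I/(MR²) is 0.5.
Along the incline Mg sinθ − f = Ma, and torque about the center fR = Iα = kMR²(a/R) gives f = kMa.
Hence a = g sinθ/(1+k) = 10×sin33.5°/1.5 = 3.68 m/s².
With constant a from rest, t = √(2L/a) = √(2·2.11/3.68) ≈ 1.07 s.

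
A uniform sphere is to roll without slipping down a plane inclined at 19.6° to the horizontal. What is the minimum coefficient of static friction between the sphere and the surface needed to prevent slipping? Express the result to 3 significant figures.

For this body I = (2/5)MR², i.e. k = I/(MR²) = 0.4.
Newton's second law down the slope: Mg sinθ − f = Ma. The torque equation fR = Iα (with α = a/R) gives f = kMa.
These give a = g sinθ/(1+k) and the required friction f = kMg sinθ/(1+k).
With N = Mg cosθ, the no-slip condition f ≤ μN gives μ_min = f/N = k tanθ/(1+k).
μ_min = 0.4 × tan19.6° / 1.4 ≈ 0.102.

μ_min ≈ 0.102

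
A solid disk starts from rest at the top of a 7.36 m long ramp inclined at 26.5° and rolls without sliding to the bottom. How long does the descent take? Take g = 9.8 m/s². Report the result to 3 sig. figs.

With I = (1/2)MR², the ratio k = I/(MR²) is 0.5.
Newton's second law down the slope: Mg sinθ − f = Ma. The torque equation fR = Iα (with α = a/R) gives f = kMa.
Hence a = g sinθ/(1+k) = 9.8×sin26.5°/1.5 = 2.915 m/s².
Starting from rest, L = ½at², so t = √(2L/a) = √(2×7.36/2.915) ≈ 2.25 s.

t ≈ 2.25 s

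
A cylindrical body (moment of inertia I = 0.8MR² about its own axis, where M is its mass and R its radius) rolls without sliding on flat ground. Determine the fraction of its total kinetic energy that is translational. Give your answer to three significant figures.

fraction ≈ 0.556

The moment of inertia is 0.8MR², giving k ≡ I/(MR²) = 0.8.
Since ω = v/R, the translational part is ½Mv² and the rotational part is ½I(v/R)² = ½kMv²; the total is ½(1+k)Mv².
The translational fraction is therefore 1/(1+k) = 1/1.8 ≈ 0.556.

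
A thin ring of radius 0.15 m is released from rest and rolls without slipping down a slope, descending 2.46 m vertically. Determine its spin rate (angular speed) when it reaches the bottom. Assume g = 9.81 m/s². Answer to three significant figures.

ω ≈ 32.7 rad/s

Here I = MR², so the shape factor k = I/(MR²) = 1.
Pure rolling means v = ωR; then KE = ½Mv² + ½I(v/R)² = ½(1+k)Mv² = Mv².
Energy conservation Mgh = ½(1+k)Mv² gives v = √(2gh/(1+k)) = √(2 × 9.81 × 2.46 / 2) = 4.912 m/s.
Then ω = v/R = 4.912 / 0.15 ≈ 32.7 rad/s.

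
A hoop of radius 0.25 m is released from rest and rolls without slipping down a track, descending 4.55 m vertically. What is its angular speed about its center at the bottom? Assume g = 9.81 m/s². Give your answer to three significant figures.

ω ≈ 26.7 rad/s

For this body I = MR², i.e. k = I/(MR²) = 1.
Rolling without slipping gives ω = v/R, so the total kinetic energy is ½Mv² + ½Iω² = ½(1+k)Mv² = Mv².
Energy conservation Mgh = ½(1+k)Mv² gives v = √(2gh/(1+k)) = √(2 × 9.81 × 4.55 / 2) = 6.681 m/s.
The angular speed follows from ω = v/R = 6.681/0.25 ≈ 26.7 rad/s.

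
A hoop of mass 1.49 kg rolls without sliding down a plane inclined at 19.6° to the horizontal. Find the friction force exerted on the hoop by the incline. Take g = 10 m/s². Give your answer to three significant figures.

For this body I = MR², i.e. k = I/(MR²) = 1.
Newton's second law down the slope: Mg sinθ − f = Ma. The torque equation fR = Iα (with α = a/R) gives f = kMa.
Combining, a = g sinθ/(1+k) and f = kMa = kMg sinθ/(1+k).
f = 1 × 1.49 × 10 × sin19.6° / 2 ≈ 2.50 N.

f ≈ 2.50 N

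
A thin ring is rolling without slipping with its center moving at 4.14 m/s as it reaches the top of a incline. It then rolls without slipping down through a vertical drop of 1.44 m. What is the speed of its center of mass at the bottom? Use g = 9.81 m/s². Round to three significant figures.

With I = MR², the ratio k = I/(MR²) is 1.
The rolling condition ω = v/R makes the rotational term ½I(v/R)² = ½kMv², so KE_total = ½(1+k)Mv² = Mv².
Energy conservation: Mv₀² + Mgh = Mv², so v² = v₀² + 2gh/(1+k).
v = √(4.14² + 2×9.81×1.44/2) = √31.27 ≈ 5.59 m/s.

v ≈ 5.59 m/s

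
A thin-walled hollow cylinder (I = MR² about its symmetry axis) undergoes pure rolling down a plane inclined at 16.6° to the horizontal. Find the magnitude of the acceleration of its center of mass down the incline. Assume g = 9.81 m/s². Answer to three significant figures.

The moment of inertia is MR², giving k ≡ I/(MR²) = 1.
Newton's second law down the slope: Mg sinθ − f = Ma. The torque equation fR = Iα (with α = a/R) gives f = kMa.
Eliminating f: Mg sinθ = (1+k)Ma, so a = g sinθ/(1+k) = 9.81 × sin16.6° / 2 ≈ 1.40 m/s².

a ≈ 1.40 m/s²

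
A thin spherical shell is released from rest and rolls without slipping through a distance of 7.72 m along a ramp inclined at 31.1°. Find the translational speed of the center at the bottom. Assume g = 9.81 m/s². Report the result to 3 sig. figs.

With I = (2/3)MR², the ratio k = I/(MR²) is 2/3.
Rolling without slipping gives ω = v/R, so the total kinetic energy is ½Mv² + ½Iω² = ½(1+k)Mv² = (5/6)Mv².
The vertical drop is h = L sinθ = 7.72 × sin31.1° = 3.988 m.
Setting Mgh = (5/6)Mv² gives v = √(2gh/(1+k)) = √(2·9.81·3.988/1.667) ≈ 6.85 m/s.

v ≈ 6.85 m/s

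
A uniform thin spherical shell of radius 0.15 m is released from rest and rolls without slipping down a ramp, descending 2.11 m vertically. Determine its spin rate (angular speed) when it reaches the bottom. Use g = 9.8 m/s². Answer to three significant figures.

ω ≈ 33.2 rad/s

With I = (2/3)MR², the ratio k = I/(MR²) is 2/3.
Since it rolls without slipping, ω = v/R and KE = ½Mv² + ½Iω² = ½(1+k)Mv² = (5/6)Mv².
Energy conservation Mgh = ½(1+k)Mv² gives v = √(2gh/(1+k)) = √(2 × 9.8 × 2.11 / 1.667) = 4.981 m/s.
Then ω = v/R = 4.981 / 0.15 ≈ 33.2 rad/s.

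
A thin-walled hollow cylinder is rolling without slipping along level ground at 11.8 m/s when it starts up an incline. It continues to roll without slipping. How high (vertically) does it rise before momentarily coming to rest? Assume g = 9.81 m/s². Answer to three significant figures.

h ≈ 14.2 m

Here I = MR², so the shape factor k = I/(MR²) = 1.
Pure rolling means v = ωR; then KE = ½Mv² + ½I(v/R)² = ½(1+k)Mv² = Mv².
At the top the kinetic energy is zero, so Mv₀² = Mgh.
Thus h = (1+k)v₀²/(2g) = 2 × 11.8² / (2 × 9.81) ≈ 14.2 m.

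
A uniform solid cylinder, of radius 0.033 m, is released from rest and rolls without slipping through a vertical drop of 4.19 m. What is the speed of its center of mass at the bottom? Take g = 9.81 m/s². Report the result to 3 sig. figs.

v ≈ 7.40 m/s

With I = (1/2)MR², the ratio k = I/(MR²) is 0.5.
The rolling condition ω = v/R makes the rotational term ½I(v/R)² = ½kMv², so KE_total = ½(1+k)Mv² = (3/4)Mv².
Energy conservation: Mgh = (3/4)Mv², so v = √(2gh/(1+k)) = √(2 × 9.81 × 4.19 / 1.5) ≈ 7.40 m/s.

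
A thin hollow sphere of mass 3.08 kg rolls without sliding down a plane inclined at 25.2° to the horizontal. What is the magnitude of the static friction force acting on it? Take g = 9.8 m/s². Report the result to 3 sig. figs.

f ≈ 5.14 N

Here I = (2/3)MR², so the shape factor k = I/(MR²) = 2/3.
Translational: Mg sinθ − f = Ma. Rotational about the CM: fR = Iα = kMRa, so f = kMa.
Combining, a = g sinθ/(1+k) and f = kMa = kMg sinθ/(1+k).
f = (2/3) × 3.08 × 9.8 × sin25.2° / 1.667 ≈ 5.14 N.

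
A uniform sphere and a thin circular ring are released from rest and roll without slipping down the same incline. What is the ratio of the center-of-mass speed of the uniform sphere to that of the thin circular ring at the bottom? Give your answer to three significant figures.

v_ratio ≈ 1.20

Each satisfies Mgh = ½(1+k)Mv² with k = I/(MR²), so v ∝ 1/√(1+k).
For the uniform sphere k = 0.4; for the thin circular ring k = 1.
v₁/v₂ = √((1+k₂)/(1+k₁)) = √(2/1.4) ≈ 1.20.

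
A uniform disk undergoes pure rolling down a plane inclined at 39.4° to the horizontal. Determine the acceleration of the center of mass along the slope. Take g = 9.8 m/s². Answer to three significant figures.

The moment of inertia is (1/2)MR², giving k ≡ I/(MR²) = 0.5.
Newton's second law down the slope: Mg sinθ − f = Ma. The torque equation fR = Iα (with α = a/R) gives f = kMa.
Eliminating f: Mg sinθ = (1+k)Ma, so a = g sinθ/(1+k) = 9.8 × sin39.4° / 1.5 ≈ 4.15 m/s².

a ≈ 4.15 m/s²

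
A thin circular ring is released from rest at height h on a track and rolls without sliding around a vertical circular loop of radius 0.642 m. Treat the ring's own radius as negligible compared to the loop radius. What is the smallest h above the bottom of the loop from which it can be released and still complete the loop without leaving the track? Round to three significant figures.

h_min ≈ 1.93 m

For this body I = MR², i.e. k = I/(MR²) = 1.
At the top of the loop, the minimum-contact condition is Mg = Mv_top²/r, so v_top² = gr.
With ω = v/R, the kinetic energy at speed v is ½(1+k)Mv² = Mv².
Energy conservation from release (height h) to the top (height 2r): Mgh = Mg(2r) + M·gr.
Thus h_min = 2r + (1+k)r/2 = r(2 + 2/2) = 0.642 × 3 ≈ 1.93 m.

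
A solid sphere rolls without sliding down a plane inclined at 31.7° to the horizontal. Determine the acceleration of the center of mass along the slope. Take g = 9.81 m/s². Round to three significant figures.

a ≈ 3.68 m/s²

The moment of inertia is (2/5)MR², giving k ≡ I/(MR²) = 0.4.
Along the incline Mg sinθ − f = Ma, and torque about the center fR = Iα = kMR²(a/R) gives f = kMa.
Eliminating f: Mg sinθ = (1+k)Ma, so a = g sinθ/(1+k) = 9.81 × sin31.7° / 1.4 ≈ 3.68 m/s².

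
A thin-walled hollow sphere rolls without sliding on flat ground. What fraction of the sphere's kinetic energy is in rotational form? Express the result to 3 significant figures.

fraction ≈ 0.400

The moment of inertia is (2/3)MR², giving k ≡ I/(MR²) = 2/3.
With ω = v/R, KE_trans = ½Mv² and KE_rot = ½Iω² = ½kMv², so KE_total = ½(1+k)Mv².
The rotational fraction is therefore k/(1+k) = (2/3)/1.667 ≈ 0.400.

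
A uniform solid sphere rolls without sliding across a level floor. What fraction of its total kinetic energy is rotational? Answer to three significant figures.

fraction ≈ 0.286

For this body I = (2/5)MR², i.e. k = I/(MR²) = 0.4.
With ω = v/R, KE_trans = ½Mv² and KE_rot = ½Iω² = ½kMv², so KE_total = ½(1+k)Mv².
The rotational fraction is therefore k/(1+k) = 0.4/1.4 ≈ 0.286.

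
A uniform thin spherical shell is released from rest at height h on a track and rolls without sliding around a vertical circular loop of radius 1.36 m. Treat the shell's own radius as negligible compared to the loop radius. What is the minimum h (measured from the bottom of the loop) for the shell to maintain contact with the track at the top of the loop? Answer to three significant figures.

With I = (2/3)MR², the ratio k = I/(MR²) is 2/3.
At the top, contact is just lost when gravity alone supplies the centripetal force: Mg = Mv_top²/r, i.e. v_top² = gr.
With ω = v/R, the kinetic energy at speed v is ½(1+k)Mv² = (5/6)Mv².
Energy conservation from release (height h) to the top (height 2r): Mgh = Mg(2r) + (5/6)M·gr.
Thus h_min = 2r + (1+k)r/2 = r(2 + 1.667/2) = 1.36 × 2.833 ≈ 3.85 m.

h_min ≈ 3.85 m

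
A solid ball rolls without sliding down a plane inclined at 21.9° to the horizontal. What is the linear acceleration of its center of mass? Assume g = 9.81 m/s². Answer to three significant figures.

For this body I = (2/5)MR², i.e. k = I/(MR²) = 0.4.
Newton's second law down the slope: Mg sinθ − f = Ma. The torque equation fR = Iα (with α = a/R) gives f = kMa.
Eliminating f: Mg sinθ = (1+k)Ma, so a = g sinθ/(1+k) = 9.81 × sin21.9° / 1.4 ≈ 2.61 m/s².

a ≈ 2.61 m/s²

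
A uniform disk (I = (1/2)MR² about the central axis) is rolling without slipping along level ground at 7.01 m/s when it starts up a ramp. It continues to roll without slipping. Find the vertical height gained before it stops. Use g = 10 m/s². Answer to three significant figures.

h ≈ 3.69 m

With I = (1/2)MR², the ratio k = I/(MR²) is 0.5.
Rolling without slipping gives ω = v/R, so the total kinetic energy is ½Mv² + ½Iω² = ½(1+k)Mv² = (3/4)Mv².
All of this converts to potential energy at the highest point: (3/4)Mv₀² = Mgh.
Thus h = (1+k)v₀²/(2g) = 1.5 × 7.01² / (2 × 10) ≈ 3.69 m.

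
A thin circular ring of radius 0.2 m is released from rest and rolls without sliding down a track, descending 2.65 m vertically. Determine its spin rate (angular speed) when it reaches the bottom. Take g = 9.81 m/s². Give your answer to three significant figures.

The moment of inertia is MR², giving k ≡ I/(MR²) = 1.
Since it rolls without slipping, ω = v/R and KE = ½Mv² + ½Iω² = ½(1+k)Mv² = Mv².
Energy conservation Mgh = ½(1+k)Mv² gives v = √(2gh/(1+k)) = √(2 × 9.81 × 2.65 / 2) = 5.099 m/s.
The angular speed follows from ω = v/R = 5.099/0.2 ≈ 25.5 rad/s.

ω ≈ 25.5 rad/s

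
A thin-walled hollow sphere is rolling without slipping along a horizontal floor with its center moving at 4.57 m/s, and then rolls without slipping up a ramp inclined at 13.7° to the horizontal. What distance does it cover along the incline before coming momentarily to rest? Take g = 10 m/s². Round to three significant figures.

For this body I = (2/3)MR², i.e. k = I/(MR²) = 2/3.
Pure rolling means v = ωR; then KE = ½Mv² + ½I(v/R)² = ½(1+k)Mv² = (5/6)Mv².
Setting this equal to Mgh gives the vertical rise h = (1+k)v₀²/(2g) = 1.667×4.57²/(2×10) = 1.74 m.
Along the incline, d = h/sinθ = 1.74/sin13.7° ≈ 7.35 m.

d ≈ 7.35 m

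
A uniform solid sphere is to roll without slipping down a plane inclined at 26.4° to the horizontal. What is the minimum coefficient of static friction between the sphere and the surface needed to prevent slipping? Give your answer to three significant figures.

For this body I = (2/5)MR², i.e. k = I/(MR²) = 0.4.
Along the incline Mg sinθ − f = Ma, and torque about the center fR = Iα = kMR²(a/R) gives f = kMa.
These give a = g sinθ/(1+k) and the required friction f = kMg sinθ/(1+k).
With N = Mg cosθ, the no-slip condition f ≤ μN gives μ_min = f/N = k tanθ/(1+k).
μ_min = 0.4 × tan26.4° / 1.4 ≈ 0.142.

μ_min ≈ 0.142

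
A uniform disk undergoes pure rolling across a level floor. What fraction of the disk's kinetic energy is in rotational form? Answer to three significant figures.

Here I = (1/2)MR², so the shape factor k = I/(MR²) = 0.5.
With ω = v/R, KE_trans = ½Mv² and KE_rot = ½Iω² = ½kMv², so KE_total = ½(1+k)Mv².
The rotational fraction is therefore k/(1+k) = 0.5/1.5 ≈ 0.333.

fraction ≈ 0.333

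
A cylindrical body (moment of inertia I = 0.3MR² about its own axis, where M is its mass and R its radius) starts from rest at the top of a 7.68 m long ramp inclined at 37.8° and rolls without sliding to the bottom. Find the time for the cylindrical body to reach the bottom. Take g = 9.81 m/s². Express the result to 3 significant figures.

t ≈ 1.82 s

With I = 0.3MR², the ratio k = I/(MR²) is 0.3.
Newton's second law down the slope: Mg sinθ − f = Ma. The torque equation fR = Iα (with α = a/R) gives f = kMa.
Hence a = g sinθ/(1+k) = 9.81×sin37.8°/1.3 = 4.625 m/s².
With constant a from rest, t = √(2L/a) = √(2·7.68/4.625) ≈ 1.82 s.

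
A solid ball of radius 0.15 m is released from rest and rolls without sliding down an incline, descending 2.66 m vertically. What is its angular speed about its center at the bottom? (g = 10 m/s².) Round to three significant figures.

ω ≈ 41.1 rad/s

Here I = (2/5)MR², so the shape factor k = I/(MR²) = 0.4.
Rolling without slipping gives ω = v/R, so the total kinetic energy is ½Mv² + ½Iω² = ½(1+k)Mv² = (7/10)Mv².
Energy conservation Mgh = ½(1+k)Mv² gives v = √(2gh/(1+k)) = √(2 × 10 × 2.66 / 1.4) = 6.164 m/s.
The angular speed follows from ω = v/R = 6.164/0.15 ≈ 41.1 rad/s.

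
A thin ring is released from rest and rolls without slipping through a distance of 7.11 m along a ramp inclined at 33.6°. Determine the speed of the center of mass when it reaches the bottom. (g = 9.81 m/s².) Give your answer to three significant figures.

For this body I = MR², i.e. k = I/(MR²) = 1.
Since it rolls without slipping, ω = v/R and KE = ½Mv² + ½Iω² = ½(1+k)Mv² = Mv².
The vertical drop is h = L sinθ = 7.11 × sin33.6° = 3.935 m.
Energy conservation: Mgh = Mv², so v = √(2gh/(1+k)) = √(2 × 9.81 × 3.935 / 2) ≈ 6.21 m/s.

v ≈ 6.21 m/s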